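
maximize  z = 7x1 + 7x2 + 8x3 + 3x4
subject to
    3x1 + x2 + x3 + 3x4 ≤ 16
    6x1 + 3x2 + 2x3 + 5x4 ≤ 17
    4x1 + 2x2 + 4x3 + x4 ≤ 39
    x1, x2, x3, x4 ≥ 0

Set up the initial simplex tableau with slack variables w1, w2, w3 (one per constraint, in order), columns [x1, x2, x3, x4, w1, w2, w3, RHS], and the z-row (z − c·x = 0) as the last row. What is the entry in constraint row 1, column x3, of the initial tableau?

1

Constraint 1 has coefficient 1 on x3.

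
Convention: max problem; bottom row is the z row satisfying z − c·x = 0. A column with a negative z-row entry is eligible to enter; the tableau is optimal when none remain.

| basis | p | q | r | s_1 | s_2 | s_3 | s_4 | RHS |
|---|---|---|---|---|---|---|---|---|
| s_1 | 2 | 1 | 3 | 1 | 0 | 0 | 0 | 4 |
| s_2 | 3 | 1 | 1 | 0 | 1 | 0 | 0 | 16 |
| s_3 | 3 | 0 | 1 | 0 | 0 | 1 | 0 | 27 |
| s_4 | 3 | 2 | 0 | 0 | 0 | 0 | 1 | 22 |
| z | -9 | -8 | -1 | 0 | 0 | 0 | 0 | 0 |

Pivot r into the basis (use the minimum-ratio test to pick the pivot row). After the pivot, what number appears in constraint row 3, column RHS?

77/3

Ratio test on column r — row 1: 4/3 = 4/3; row 2: 16/1 = 16; row 3: 27/1 = 27; row 4: entry 0 ≤ 0. Minimum is 4/3 at row 1 (s_1 leaves); pivot element 3.
Divide row 1 by 3; eliminate column r from the other rows.
Row 3 update in column RHS: 27 − 1·(4/3) = 77/3.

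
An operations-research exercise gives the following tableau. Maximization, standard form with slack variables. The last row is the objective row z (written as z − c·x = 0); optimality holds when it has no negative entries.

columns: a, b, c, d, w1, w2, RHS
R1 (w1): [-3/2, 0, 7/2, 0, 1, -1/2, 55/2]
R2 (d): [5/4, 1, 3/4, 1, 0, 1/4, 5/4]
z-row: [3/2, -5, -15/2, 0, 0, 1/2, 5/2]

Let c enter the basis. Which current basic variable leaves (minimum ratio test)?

Column c entries and ratios — w1: (55/2)/(7/2) = 55/7; d: (5/4)/(3/4) = 5/3.
Smallest ratio is 5/3 in the row of d, so d leaves.

d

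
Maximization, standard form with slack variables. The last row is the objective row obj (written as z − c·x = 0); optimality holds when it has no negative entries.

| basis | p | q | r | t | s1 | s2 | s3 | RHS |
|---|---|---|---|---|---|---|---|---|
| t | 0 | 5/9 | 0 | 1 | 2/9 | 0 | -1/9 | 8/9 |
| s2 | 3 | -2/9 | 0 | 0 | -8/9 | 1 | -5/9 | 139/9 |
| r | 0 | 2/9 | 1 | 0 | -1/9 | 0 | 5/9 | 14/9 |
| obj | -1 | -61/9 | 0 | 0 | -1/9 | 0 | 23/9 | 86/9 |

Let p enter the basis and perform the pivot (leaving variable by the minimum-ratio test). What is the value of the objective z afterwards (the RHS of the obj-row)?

397/27

Ratio test on column p — row 1: entry 0 ≤ 0; row 2: (139/9)/3 = 139/27; row 3: entry 0 ≤ 0. Minimum is 139/27 at row 2 (s2 leaves); pivot element 3.
Pivot on row 2; the obj-row RHS becomes 86/9 − (-1)·(139/27) = 397/27.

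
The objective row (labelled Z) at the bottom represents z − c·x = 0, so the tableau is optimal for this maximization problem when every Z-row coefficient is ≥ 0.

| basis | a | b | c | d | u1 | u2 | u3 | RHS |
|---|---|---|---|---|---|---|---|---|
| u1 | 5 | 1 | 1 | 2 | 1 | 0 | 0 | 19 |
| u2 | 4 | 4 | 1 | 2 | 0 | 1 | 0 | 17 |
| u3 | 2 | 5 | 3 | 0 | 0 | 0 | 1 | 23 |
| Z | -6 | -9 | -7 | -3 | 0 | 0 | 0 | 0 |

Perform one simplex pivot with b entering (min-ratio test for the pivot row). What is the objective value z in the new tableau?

Ratio test on column b — row 1: 19/1 = 19; row 2: 17/4 = 17/4; row 3: 23/5 = 23/5. Minimum is 17/4 at row 2 (u2 leaves); pivot element 4.
Pivot on row 2; the Z-row RHS becomes 0 − (-9)·(17/4) = 153/4.

153/4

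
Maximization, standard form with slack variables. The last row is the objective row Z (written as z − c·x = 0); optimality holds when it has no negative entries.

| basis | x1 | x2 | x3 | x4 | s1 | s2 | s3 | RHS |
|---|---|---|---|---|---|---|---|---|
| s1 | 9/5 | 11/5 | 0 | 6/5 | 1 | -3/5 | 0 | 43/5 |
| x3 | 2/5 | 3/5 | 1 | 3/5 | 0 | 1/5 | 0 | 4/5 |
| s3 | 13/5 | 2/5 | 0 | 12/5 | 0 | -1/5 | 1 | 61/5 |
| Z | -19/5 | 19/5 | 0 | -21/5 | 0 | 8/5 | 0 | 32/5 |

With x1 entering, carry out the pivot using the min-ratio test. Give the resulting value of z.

14

Ratio test on column x1 — row 1: (43/5)/(9/5) = 43/9; row 2: (4/5)/(2/5) = 2; row 3: (61/5)/(13/5) = 61/13. Minimum is 2 at row 2 (x3 leaves); pivot element 2/5.
Pivot on row 2; the Z-row RHS becomes 32/5 − (-19/5)·2 = 14.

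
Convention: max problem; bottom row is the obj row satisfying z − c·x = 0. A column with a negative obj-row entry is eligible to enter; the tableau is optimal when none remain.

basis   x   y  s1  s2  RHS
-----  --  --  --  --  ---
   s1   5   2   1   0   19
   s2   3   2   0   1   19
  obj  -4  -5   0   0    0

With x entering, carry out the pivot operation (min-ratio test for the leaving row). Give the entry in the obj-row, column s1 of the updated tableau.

Ratio test on column x — row 1: 19/5 = 19/5; row 2: 19/3 = 19/3. Minimum is 19/5 at row 1 (s1 leaves); pivot element 5.
Divide row 1 by 5; eliminate column x from the other rows.
obj-row update in column s1: 0 − (-4)·(1/5) = 4/5.

4/5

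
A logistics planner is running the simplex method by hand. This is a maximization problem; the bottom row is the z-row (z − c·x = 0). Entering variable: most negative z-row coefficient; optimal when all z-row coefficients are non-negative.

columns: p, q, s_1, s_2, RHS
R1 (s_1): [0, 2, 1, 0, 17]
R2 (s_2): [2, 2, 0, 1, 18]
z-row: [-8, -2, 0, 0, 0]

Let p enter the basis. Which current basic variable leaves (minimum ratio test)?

Column p entries and ratios — s_1: 0 ≤ 0, skip; s_2: 18/2 = 9.
Smallest ratio is 9 in the row of s_2, so s_2 leaves.

s_2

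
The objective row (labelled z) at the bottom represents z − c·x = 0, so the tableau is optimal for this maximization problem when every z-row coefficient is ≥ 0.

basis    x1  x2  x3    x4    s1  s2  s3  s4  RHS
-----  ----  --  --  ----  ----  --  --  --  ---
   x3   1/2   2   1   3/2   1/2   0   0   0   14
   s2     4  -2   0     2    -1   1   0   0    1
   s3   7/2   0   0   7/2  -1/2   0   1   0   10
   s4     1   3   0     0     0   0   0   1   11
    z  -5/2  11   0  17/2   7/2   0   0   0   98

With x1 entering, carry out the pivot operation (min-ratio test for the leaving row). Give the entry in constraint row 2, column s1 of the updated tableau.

-1/4

Ratio test on column x1 — row 1: 14/(1/2) = 28; row 2: 1/4 = 1/4; row 3: 10/(7/2) = 20/7; row 4: 11/1 = 11. Minimum is 1/4 at row 2 (s2 leaves); pivot element 4.
Divide row 2 by 4; eliminate column x1 from the other rows.
In the new row 2, the s1 entry is the old entry divided by the pivot: (-1)/4 = -1/4.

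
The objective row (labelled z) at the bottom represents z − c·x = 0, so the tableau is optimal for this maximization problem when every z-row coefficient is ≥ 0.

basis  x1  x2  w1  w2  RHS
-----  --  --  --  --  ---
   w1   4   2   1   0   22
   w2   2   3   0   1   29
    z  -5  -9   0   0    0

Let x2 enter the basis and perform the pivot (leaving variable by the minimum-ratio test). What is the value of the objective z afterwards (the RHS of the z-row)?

87

Ratio test on column x2 — row 1: 22/2 = 11; row 2: 29/3 = 29/3. Minimum is 29/3 at row 2 (w2 leaves); pivot element 3.
Pivot on row 2; the z-row RHS becomes 0 − (-9)·(29/3) = 87.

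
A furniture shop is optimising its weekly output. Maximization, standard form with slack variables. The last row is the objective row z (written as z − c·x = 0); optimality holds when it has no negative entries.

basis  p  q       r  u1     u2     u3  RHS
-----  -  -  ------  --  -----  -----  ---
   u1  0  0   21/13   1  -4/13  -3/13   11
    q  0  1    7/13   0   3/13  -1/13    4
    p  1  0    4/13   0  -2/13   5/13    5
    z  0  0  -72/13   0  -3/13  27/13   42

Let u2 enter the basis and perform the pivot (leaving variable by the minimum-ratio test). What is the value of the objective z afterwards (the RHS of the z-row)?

46

Ratio test on column u2 — row 1: entry -4/13 ≤ 0; row 2: 4/(3/13) = 52/3; row 3: entry -2/13 ≤ 0. Minimum is 52/3 at row 2 (q leaves); pivot element 3/13.
Pivot on row 2; the z-row RHS becomes 42 − (-3/13)·(52/3) = 46.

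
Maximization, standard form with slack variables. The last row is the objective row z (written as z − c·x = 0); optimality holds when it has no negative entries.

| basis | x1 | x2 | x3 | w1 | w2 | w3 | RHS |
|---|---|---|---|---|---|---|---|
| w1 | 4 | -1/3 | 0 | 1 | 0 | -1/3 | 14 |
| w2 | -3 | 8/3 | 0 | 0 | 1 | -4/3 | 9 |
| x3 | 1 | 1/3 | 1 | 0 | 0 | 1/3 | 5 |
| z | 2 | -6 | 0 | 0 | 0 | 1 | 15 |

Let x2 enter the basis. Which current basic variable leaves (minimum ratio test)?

w2

Column x2 entries and ratios — w1: -1/3 ≤ 0, skip; w2: 9/(8/3) = 27/8; x3: 5/(1/3) = 15.
Smallest ratio is 27/8 in the row of w2, so w2 leaves.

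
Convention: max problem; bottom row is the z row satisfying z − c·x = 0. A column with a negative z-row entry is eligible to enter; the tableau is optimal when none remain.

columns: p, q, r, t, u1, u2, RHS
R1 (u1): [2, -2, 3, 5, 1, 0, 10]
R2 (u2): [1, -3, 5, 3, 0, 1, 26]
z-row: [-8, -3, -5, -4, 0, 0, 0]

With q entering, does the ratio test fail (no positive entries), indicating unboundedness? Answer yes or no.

Every constraint-row entry in column q is ≤ 0, so increasing q is unbounded.

yes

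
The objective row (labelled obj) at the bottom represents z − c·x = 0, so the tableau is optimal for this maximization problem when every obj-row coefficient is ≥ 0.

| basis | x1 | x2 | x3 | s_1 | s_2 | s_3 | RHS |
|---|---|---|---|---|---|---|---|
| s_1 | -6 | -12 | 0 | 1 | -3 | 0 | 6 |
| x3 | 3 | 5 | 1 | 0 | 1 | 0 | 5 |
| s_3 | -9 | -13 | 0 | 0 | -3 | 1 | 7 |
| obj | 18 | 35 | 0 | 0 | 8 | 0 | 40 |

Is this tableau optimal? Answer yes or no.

Every obj-row coefficient is ≥ 0, so the tableau is optimal.

yes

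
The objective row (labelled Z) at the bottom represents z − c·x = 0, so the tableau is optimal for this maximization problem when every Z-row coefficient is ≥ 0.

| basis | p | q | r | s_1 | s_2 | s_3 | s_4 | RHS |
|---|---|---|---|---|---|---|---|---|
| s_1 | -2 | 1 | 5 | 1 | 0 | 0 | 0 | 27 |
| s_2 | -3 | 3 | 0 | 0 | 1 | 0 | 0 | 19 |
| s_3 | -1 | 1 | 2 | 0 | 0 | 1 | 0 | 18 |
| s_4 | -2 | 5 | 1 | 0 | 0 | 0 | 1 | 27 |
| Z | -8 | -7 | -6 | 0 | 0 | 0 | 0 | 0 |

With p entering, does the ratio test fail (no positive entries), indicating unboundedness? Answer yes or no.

Every constraint-row entry in column p is ≤ 0, so increasing p is unbounded.

yes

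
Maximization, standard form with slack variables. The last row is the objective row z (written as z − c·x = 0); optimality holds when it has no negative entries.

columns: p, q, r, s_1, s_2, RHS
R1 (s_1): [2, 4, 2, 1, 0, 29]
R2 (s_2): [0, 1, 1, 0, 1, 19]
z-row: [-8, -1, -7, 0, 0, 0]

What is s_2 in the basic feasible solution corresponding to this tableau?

19

s_2 is basic (row 2); its value is the RHS of that row, 19.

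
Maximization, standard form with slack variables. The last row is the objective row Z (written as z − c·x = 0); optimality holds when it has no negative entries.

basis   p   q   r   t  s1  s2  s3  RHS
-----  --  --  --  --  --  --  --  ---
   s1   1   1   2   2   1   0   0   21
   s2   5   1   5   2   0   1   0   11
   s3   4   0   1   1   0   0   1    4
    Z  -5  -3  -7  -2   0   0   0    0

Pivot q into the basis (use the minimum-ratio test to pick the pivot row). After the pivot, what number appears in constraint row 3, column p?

Ratio test on column q — row 1: 21/1 = 21; row 2: 11/1 = 11; row 3: entry 0 ≤ 0. Minimum is 11 at row 2 (s2 leaves); pivot element 1.
Divide row 2 by 1; eliminate column q from the other rows.
Row 3 update in column p: 4 − 0·5 = 4.

4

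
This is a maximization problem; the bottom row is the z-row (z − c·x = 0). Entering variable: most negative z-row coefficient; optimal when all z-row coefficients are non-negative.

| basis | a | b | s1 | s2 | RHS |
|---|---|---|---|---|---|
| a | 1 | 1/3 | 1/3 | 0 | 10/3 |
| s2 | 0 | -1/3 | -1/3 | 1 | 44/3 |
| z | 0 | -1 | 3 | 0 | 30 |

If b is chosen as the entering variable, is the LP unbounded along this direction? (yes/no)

no

Column b has positive entries in row(s) 1, so the ratio test bounds it — not unbounded.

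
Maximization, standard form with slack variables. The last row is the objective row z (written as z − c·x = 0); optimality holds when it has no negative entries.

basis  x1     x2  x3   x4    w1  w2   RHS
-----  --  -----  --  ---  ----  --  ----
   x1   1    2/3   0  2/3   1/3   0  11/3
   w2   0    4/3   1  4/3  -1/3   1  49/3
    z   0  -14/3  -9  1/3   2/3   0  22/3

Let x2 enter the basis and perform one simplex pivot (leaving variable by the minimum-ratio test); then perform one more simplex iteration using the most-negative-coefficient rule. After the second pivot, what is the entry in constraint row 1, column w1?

1/2

Ratio test on column x2 — row 1: (11/3)/(2/3) = 11/2; row 2: (49/3)/(4/3) = 49/4. Minimum is 11/2 at row 1 (x1 leaves); pivot element 2/3.
Divide row 1 by 2/3; eliminate column x2 from the other rows.
Second iteration: most negative z-row entry is -9 in column x3, so x3 enters.
Ratio test on column x3 — row 1: entry 0 ≤ 0; row 2: 9/1 = 9. Minimum is 9 at row 2 (w2 leaves); pivot element 1.
Divide row 2 by 1; eliminate column x3 from the other rows.
After both pivots, the entry at constraint row 1, column w1 is 1/2.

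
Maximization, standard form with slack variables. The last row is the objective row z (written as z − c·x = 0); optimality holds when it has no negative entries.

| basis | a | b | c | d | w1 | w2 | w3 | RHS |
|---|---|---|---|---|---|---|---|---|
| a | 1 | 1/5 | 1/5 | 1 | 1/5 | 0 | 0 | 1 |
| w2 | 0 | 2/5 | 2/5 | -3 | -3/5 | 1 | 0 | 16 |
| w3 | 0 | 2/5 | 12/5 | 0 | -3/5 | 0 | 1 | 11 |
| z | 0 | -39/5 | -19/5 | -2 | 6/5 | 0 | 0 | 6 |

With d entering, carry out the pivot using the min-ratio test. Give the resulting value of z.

8

Ratio test on column d — row 1: 1/1 = 1; row 2: entry -3 ≤ 0; row 3: entry 0 ≤ 0. Minimum is 1 at row 1 (a leaves); pivot element 1.
Pivot on row 1; the z-row RHS becomes 6 − (-2)·1 = 8.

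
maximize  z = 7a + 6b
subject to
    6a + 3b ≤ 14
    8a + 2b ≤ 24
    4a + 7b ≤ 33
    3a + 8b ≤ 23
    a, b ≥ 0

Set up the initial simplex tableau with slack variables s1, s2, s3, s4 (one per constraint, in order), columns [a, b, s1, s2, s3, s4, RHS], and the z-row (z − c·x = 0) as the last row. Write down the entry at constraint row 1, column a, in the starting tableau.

Constraint 1 has coefficient 6 on a.

6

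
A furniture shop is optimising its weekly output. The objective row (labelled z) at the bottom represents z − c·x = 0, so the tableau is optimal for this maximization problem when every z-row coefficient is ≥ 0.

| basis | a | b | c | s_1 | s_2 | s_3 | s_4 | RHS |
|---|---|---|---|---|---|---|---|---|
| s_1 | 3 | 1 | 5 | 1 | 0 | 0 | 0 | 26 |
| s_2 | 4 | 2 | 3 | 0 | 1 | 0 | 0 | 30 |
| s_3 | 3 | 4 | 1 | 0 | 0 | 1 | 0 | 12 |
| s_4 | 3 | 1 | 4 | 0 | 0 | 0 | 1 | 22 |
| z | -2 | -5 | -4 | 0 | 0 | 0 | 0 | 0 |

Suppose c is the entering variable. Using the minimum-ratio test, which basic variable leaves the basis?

Column c entries and ratios — s_1: 26/5 = 26/5; s_2: 30/3 = 10; s_3: 12/1 = 12; s_4: 22/4 = 11/2.
Smallest ratio is 26/5 in the row of s_1, so s_1 leaves.

s_1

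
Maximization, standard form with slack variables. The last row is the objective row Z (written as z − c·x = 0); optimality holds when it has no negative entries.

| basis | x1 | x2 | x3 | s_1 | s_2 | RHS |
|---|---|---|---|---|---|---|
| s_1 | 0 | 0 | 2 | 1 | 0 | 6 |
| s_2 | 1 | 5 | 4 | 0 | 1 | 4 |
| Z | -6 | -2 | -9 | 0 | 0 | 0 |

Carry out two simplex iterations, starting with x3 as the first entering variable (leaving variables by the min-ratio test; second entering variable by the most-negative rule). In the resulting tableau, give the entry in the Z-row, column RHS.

24

Ratio test on column x3 — row 1: 6/2 = 3; row 2: 4/4 = 1. Minimum is 1 at row 2 (s_2 leaves); pivot element 4.
Divide row 2 by 4; eliminate column x3 from the other rows.
Second iteration: most negative Z-row entry is -15/4 in column x1, so x1 enters.
Ratio test on column x1 — row 1: entry -1/2 ≤ 0; row 2: 1/(1/4) = 4. Minimum is 4 at row 2 (x3 leaves); pivot element 1/4.
Divide row 2 by 1/4; eliminate column x1 from the other rows.
After both pivots, the entry at the Z-row, column RHS is 24.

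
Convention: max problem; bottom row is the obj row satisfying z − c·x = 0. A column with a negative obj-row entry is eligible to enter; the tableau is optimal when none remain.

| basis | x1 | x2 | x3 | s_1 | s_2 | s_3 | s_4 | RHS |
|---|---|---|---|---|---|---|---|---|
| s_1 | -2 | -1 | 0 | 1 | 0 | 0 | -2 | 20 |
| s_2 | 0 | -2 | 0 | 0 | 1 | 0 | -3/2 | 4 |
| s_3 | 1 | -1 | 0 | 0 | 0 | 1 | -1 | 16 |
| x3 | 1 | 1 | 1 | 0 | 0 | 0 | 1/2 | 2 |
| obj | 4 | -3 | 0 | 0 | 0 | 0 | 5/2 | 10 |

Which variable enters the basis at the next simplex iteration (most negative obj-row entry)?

x2

Negative obj-row entries: x2: -3.
The most negative is -3 in column x2, so x2 enters.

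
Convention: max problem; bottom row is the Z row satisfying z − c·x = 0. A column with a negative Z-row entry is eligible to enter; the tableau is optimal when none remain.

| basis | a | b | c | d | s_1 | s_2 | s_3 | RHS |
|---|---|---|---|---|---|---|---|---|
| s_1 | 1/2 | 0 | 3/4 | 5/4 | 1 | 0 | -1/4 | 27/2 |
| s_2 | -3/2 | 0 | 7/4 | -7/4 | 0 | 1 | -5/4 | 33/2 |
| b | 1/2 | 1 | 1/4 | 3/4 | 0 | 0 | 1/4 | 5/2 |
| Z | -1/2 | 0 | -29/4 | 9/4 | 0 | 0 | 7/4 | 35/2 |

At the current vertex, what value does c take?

0

c is not in the basis, so in the current basic feasible solution c = 0.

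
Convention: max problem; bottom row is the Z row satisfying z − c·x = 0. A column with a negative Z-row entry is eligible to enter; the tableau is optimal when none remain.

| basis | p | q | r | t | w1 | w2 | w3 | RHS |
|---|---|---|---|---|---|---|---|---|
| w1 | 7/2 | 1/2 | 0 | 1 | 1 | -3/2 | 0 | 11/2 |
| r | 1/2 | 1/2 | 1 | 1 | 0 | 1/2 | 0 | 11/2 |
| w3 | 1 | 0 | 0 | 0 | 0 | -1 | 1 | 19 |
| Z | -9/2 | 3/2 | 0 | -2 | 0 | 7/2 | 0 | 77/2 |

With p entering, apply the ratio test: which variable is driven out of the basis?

w1

Column p entries and ratios — w1: (11/2)/(7/2) = 11/7; r: (11/2)/(1/2) = 11; w3: 19/1 = 19.
Smallest ratio is 11/7 in the row of w1, so w1 leaves.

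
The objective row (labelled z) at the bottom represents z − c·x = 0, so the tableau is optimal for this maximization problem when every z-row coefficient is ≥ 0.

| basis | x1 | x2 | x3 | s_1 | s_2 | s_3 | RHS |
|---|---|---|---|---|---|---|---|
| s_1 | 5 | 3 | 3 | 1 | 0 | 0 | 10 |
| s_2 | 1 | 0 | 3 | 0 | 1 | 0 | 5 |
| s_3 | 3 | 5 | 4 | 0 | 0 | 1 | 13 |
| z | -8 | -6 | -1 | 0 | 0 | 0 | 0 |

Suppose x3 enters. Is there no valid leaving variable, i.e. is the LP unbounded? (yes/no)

no

Column x3 has positive entries in row(s) 1, 2, 3, so the ratio test bounds it — not unbounded.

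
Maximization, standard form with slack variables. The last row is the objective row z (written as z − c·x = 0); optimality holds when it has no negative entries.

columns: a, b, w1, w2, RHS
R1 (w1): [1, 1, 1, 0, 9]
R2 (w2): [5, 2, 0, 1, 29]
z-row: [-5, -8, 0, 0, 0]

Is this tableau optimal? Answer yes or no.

no

The z-row has a negative entry -8 in column b, so it is not optimal.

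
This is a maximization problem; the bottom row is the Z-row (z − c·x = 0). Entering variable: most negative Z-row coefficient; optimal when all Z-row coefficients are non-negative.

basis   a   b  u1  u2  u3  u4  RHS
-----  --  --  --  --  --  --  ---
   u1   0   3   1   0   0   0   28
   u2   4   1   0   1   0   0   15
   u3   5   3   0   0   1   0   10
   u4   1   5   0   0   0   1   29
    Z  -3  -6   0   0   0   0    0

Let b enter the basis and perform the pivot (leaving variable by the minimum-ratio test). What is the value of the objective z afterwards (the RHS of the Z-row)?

Ratio test on column b — row 1: 28/3 = 28/3; row 2: 15/1 = 15; row 3: 10/3 = 10/3; row 4: 29/5 = 29/5. Minimum is 10/3 at row 3 (u3 leaves); pivot element 3.
Pivot on row 3; the Z-row RHS becomes 0 − (-6)·(10/3) = 20.

20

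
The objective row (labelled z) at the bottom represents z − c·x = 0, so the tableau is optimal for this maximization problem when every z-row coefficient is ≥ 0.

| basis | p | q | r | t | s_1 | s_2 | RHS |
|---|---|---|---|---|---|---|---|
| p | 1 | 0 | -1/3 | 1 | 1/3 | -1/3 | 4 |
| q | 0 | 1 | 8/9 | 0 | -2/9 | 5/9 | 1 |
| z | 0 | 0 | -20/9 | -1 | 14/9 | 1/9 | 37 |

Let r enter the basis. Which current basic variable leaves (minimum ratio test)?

q

Column r entries and ratios — p: -1/3 ≤ 0, skip; q: 1/(8/9) = 9/8.
Smallest ratio is 9/8 in the row of q, so q leaves.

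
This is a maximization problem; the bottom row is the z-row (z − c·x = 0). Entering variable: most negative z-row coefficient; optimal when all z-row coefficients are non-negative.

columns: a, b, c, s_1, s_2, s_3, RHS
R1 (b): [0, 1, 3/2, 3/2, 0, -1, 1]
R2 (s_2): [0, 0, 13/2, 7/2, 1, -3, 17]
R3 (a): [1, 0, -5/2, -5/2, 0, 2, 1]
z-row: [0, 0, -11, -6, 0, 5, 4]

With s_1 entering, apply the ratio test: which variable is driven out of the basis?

Column s_1 entries and ratios — b: 1/(3/2) = 2/3; s_2: 17/(7/2) = 34/7; a: -5/2 ≤ 0, skip.
Smallest ratio is 2/3 in the row of b, so b leaves.

b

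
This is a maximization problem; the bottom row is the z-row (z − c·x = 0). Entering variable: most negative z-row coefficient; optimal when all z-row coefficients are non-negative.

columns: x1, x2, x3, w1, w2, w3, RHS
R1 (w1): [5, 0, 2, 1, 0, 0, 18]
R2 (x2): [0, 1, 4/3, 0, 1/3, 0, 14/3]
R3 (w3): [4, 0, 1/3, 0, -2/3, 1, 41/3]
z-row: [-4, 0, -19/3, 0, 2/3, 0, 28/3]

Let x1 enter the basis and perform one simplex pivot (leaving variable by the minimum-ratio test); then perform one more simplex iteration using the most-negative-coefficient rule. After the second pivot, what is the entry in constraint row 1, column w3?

-15/19

Ratio test on column x1 — row 1: 18/5 = 18/5; row 2: entry 0 ≤ 0; row 3: (41/3)/4 = 41/12. Minimum is 41/12 at row 3 (w3 leaves); pivot element 4.
Divide row 3 by 4; eliminate column x1 from the other rows.
Second iteration: most negative z-row entry is -6 in column x3, so x3 enters.
Ratio test on column x3 — row 1: (11/12)/(19/12) = 11/19; row 2: (14/3)/(4/3) = 7/2; row 3: (41/12)/(1/12) = 41. Minimum is 11/19 at row 1 (w1 leaves); pivot element 19/12.
Divide row 1 by 19/12; eliminate column x3 from the other rows.
After both pivots, the entry at constraint row 1, column w3 is -15/19.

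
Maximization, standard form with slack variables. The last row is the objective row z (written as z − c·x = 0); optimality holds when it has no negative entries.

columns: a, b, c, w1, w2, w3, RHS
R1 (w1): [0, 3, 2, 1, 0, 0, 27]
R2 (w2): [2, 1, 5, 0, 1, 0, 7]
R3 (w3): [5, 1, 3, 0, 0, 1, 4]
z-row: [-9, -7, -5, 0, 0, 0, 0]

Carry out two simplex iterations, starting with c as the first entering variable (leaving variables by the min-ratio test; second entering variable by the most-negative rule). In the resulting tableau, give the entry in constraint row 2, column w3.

-1

Ratio test on column c — row 1: 27/2 = 27/2; row 2: 7/5 = 7/5; row 3: 4/3 = 4/3. Minimum is 4/3 at row 3 (w3 leaves); pivot element 3.
Divide row 3 by 3; eliminate column c from the other rows.
Second iteration: most negative z-row entry is -16/3 in column b, so b enters.
Ratio test on column b — row 1: (73/3)/(7/3) = 73/7; row 2: entry -2/3 ≤ 0; row 3: (4/3)/(1/3) = 4. Minimum is 4 at row 3 (c leaves); pivot element 1/3.
Divide row 3 by 1/3; eliminate column b from the other rows.
After both pivots, the entry at constraint row 2, column w3 is -1.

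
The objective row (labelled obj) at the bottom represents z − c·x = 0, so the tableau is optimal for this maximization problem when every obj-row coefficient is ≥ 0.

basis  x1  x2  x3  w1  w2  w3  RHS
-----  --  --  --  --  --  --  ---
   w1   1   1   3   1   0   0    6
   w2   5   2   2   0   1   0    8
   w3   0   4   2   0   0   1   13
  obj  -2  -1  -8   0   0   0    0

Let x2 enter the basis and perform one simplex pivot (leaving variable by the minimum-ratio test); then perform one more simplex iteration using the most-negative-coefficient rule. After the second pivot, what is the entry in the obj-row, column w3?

-1/2

Ratio test on column x2 — row 1: 6/1 = 6; row 2: 8/2 = 4; row 3: 13/4 = 13/4. Minimum is 13/4 at row 3 (w3 leaves); pivot element 4.
Divide row 3 by 4; eliminate column x2 from the other rows.
Second iteration: most negative obj-row entry is -15/2 in column x3, so x3 enters.
Ratio test on column x3 — row 1: (11/4)/(5/2) = 11/10; row 2: (3/2)/1 = 3/2; row 3: (13/4)/(1/2) = 13/2. Minimum is 11/10 at row 1 (w1 leaves); pivot element 5/2.
Divide row 1 by 5/2; eliminate column x3 from the other rows.
After both pivots, the entry at the obj-row, column w3 is -1/2.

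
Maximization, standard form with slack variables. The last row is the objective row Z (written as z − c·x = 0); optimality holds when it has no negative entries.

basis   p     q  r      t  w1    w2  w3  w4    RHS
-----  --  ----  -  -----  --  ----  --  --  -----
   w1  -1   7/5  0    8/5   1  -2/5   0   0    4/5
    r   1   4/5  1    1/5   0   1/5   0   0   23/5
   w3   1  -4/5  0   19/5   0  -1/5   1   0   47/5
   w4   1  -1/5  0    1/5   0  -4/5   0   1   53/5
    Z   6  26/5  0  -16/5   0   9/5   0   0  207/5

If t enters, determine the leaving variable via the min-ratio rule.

w1

Column t entries and ratios — w1: (4/5)/(8/5) = 1/2; r: (23/5)/(1/5) = 23; w3: (47/5)/(19/5) = 47/19; w4: (53/5)/(1/5) = 53.
Smallest ratio is 1/2 in the row of w1, so w1 leaves.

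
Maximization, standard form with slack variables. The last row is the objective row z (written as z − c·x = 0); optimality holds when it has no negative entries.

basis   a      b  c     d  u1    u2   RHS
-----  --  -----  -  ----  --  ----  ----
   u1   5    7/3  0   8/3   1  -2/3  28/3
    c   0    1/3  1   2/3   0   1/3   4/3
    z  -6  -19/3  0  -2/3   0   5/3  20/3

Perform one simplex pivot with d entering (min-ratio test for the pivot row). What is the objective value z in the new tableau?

Ratio test on column d — row 1: (28/3)/(8/3) = 7/2; row 2: (4/3)/(2/3) = 2. Minimum is 2 at row 2 (c leaves); pivot element 2/3.
Pivot on row 2; the z-row RHS becomes 20/3 − (-2/3)·2 = 8.

8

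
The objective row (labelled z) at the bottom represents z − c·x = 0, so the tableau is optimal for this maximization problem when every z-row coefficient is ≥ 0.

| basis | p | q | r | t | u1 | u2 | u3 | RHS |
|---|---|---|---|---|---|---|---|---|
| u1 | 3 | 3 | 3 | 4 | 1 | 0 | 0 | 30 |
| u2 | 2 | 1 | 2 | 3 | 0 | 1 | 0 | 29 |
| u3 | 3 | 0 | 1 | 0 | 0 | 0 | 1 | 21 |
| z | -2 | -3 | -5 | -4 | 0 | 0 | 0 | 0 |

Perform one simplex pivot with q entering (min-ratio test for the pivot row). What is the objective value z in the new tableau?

30

Ratio test on column q — row 1: 30/3 = 10; row 2: 29/1 = 29; row 3: entry 0 ≤ 0. Minimum is 10 at row 1 (u1 leaves); pivot element 3.
Pivot on row 1; the z-row RHS becomes 0 − (-3)·10 = 30.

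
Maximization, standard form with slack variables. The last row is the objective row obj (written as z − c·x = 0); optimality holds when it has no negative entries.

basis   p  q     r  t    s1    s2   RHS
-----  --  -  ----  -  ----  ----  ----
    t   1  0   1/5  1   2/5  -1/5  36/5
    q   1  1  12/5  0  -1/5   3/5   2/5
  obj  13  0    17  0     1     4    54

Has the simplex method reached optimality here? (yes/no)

yes

Every obj-row coefficient is ≥ 0, so the tableau is optimal.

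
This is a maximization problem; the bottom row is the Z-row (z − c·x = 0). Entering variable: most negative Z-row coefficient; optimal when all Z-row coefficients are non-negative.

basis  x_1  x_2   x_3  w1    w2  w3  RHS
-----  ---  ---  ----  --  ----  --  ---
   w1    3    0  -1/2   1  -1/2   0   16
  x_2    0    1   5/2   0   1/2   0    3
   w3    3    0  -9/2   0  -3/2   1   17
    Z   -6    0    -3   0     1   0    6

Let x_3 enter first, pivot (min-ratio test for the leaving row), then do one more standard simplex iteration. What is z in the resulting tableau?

Ratio test on column x_3 — row 1: entry -1/2 ≤ 0; row 2: 3/(5/2) = 6/5; row 3: entry -9/2 ≤ 0. Minimum is 6/5 at row 2 (x_2 leaves); pivot element 5/2.
Pivot on row 2; the Z-row RHS becomes 6 − (-3)·(6/5) = 48/5.
Next entering variable (most negative Z-row entry -6): x_1.
Ratio test on column x_1 — row 1: (83/5)/3 = 83/15; row 2: entry 0 ≤ 0; row 3: (112/5)/3 = 112/15. Minimum is 83/15 at row 1 (w1 leaves); pivot element 3.
After the second pivot the Z-row RHS is 48/5 − (-6)·(83/15) = 214/5.

214/5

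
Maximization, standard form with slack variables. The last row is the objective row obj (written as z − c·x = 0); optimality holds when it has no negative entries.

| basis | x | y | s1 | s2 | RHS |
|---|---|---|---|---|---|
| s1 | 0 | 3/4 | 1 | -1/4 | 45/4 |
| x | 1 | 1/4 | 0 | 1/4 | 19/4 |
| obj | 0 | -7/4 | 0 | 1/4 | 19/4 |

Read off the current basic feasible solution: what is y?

y is not in the basis, so in the current basic feasible solution y = 0.

0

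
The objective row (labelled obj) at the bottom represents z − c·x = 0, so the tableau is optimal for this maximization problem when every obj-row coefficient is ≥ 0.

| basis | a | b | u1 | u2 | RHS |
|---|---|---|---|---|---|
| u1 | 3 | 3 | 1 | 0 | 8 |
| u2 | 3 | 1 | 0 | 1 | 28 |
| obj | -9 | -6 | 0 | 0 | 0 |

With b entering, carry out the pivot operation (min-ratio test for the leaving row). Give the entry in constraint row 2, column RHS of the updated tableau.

76/3

Ratio test on column b — row 1: 8/3 = 8/3; row 2: 28/1 = 28. Minimum is 8/3 at row 1 (u1 leaves); pivot element 3.
Divide row 1 by 3; eliminate column b from the other rows.
Row 2 update in column RHS: 28 − 1·(8/3) = 76/3.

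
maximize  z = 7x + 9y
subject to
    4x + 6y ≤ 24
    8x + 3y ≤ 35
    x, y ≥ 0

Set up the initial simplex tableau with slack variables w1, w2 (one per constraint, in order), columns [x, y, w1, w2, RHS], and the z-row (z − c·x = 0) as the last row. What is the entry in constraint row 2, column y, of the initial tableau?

3

Constraint 2 has coefficient 3 on y.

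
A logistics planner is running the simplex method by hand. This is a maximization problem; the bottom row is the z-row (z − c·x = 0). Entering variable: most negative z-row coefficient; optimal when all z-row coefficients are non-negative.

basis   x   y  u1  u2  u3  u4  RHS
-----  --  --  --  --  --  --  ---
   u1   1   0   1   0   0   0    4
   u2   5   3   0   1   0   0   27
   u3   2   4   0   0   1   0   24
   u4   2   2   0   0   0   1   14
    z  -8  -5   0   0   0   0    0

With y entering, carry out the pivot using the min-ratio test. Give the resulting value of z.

Ratio test on column y — row 1: entry 0 ≤ 0; row 2: 27/3 = 9; row 3: 24/4 = 6; row 4: 14/2 = 7. Minimum is 6 at row 3 (u3 leaves); pivot element 4.
Pivot on row 3; the z-row RHS becomes 0 − (-5)·6 = 30.

30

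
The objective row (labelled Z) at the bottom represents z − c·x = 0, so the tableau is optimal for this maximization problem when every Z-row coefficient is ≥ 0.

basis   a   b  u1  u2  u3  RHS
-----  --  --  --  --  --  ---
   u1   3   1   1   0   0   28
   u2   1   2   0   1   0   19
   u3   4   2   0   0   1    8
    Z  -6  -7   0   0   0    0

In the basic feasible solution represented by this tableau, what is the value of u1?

u1 is basic (row 1); its value is the RHS of that row, 28.

28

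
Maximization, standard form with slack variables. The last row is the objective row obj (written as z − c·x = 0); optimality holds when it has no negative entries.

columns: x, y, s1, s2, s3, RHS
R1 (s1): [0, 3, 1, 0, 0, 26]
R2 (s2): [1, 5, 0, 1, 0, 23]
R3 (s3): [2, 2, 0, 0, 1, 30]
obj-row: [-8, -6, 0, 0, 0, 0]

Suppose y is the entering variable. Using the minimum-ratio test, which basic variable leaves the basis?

s2

Column y entries and ratios — s1: 26/3 = 26/3; s2: 23/5 = 23/5; s3: 30/2 = 15.
Smallest ratio is 23/5 in the row of s2, so s2 leaves.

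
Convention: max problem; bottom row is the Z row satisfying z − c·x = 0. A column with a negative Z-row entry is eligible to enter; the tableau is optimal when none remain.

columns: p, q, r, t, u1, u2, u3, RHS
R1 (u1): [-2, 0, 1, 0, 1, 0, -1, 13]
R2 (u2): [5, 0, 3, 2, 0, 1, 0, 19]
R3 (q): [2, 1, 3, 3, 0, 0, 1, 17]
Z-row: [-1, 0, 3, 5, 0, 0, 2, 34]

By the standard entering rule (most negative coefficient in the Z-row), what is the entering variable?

p

Negative Z-row entries: p: -1.
The most negative is -1 in column p, so p enters.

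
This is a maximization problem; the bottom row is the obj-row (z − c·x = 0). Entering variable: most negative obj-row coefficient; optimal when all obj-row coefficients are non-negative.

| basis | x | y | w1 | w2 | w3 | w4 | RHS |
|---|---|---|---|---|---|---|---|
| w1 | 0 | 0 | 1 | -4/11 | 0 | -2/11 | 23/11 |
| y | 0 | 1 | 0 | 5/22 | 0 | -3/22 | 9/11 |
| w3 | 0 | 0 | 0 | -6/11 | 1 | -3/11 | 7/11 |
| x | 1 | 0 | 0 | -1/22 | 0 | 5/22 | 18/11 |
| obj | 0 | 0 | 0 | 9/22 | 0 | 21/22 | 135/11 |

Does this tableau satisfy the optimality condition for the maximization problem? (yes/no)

Every obj-row coefficient is ≥ 0, so the tableau is optimal.

yes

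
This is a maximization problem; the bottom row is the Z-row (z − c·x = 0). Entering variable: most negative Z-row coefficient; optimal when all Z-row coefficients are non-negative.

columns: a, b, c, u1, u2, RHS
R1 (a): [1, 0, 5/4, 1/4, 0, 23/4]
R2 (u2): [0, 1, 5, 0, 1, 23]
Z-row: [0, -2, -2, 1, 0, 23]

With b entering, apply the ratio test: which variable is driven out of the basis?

Column b entries and ratios — a: 0 ≤ 0, skip; u2: 23/1 = 23.
Smallest ratio is 23 in the row of u2, so u2 leaves.

u2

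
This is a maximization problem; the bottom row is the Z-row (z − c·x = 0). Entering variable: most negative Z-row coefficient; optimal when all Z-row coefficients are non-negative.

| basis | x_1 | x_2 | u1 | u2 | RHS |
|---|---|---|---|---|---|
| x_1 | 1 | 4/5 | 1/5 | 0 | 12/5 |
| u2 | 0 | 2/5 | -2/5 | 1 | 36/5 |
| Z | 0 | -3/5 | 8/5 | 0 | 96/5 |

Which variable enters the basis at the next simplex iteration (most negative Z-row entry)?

x_2

Negative Z-row entries: x_2: -3/5.
The most negative is -3/5 in column x_2, so x_2 enters.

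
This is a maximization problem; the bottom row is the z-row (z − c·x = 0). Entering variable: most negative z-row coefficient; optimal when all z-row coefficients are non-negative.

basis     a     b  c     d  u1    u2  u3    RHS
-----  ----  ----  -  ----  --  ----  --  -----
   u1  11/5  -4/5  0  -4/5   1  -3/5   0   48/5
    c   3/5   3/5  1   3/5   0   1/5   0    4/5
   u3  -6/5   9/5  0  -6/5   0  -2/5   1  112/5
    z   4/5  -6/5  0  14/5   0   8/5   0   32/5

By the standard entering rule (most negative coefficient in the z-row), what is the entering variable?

Negative z-row entries: b: -6/5.
The most negative is -6/5 in column b, so b enters.

b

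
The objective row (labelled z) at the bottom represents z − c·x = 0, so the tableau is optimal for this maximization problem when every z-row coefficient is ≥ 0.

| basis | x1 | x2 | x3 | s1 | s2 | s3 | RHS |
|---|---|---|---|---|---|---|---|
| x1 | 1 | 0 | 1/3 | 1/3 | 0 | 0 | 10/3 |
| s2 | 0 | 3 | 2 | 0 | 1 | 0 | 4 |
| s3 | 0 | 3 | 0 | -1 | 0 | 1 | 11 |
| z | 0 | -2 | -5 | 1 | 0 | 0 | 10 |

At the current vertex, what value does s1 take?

s1 is not in the basis, so in the current basic feasible solution s1 = 0.

0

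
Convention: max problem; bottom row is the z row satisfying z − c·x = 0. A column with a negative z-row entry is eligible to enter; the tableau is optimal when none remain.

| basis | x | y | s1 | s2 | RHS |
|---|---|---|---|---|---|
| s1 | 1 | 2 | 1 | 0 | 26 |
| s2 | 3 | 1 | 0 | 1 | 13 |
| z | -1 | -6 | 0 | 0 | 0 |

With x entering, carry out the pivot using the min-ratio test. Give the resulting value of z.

Ratio test on column x — row 1: 26/1 = 26; row 2: 13/3 = 13/3. Minimum is 13/3 at row 2 (s2 leaves); pivot element 3.
Pivot on row 2; the z-row RHS becomes 0 − (-1)·(13/3) = 13/3.

13/3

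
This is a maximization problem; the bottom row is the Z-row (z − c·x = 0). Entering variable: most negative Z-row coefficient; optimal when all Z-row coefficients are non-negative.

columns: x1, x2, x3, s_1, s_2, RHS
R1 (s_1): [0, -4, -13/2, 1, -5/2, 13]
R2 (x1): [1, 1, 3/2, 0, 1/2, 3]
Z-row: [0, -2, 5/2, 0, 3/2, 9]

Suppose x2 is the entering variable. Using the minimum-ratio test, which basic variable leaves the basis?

Column x2 entries and ratios — s_1: -4 ≤ 0, skip; x1: 3/1 = 3.
Smallest ratio is 3 in the row of x1, so x1 leaves.

x1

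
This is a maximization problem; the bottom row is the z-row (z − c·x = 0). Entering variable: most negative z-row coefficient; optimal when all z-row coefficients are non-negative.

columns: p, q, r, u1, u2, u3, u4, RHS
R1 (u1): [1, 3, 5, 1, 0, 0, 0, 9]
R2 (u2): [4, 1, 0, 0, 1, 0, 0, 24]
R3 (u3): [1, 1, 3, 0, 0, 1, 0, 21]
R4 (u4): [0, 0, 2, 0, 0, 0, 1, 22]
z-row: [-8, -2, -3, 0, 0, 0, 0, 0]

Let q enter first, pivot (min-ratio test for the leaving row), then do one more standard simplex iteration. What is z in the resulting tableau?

Ratio test on column q — row 1: 9/3 = 3; row 2: 24/1 = 24; row 3: 21/1 = 21; row 4: entry 0 ≤ 0. Minimum is 3 at row 1 (u1 leaves); pivot element 3.
Pivot on row 1; the z-row RHS becomes 0 − (-2)·3 = 6.
Next entering variable (most negative z-row entry -22/3): p.
Ratio test on column p — row 1: 3/(1/3) = 9; row 2: 21/(11/3) = 63/11; row 3: 18/(2/3) = 27; row 4: entry 0 ≤ 0. Minimum is 63/11 at row 2 (u2 leaves); pivot element 11/3.
After the second pivot the z-row RHS is 6 − (-22/3)·(63/11) = 48.

48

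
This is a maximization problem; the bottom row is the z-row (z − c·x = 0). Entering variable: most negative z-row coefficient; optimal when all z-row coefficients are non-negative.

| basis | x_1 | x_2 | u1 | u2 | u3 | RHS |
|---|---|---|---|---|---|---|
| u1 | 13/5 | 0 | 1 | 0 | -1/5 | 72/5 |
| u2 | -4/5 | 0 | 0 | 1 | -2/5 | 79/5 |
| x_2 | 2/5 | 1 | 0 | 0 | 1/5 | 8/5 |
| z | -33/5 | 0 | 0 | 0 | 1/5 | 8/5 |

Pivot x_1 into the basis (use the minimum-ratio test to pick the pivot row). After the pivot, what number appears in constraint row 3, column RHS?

4

Ratio test on column x_1 — row 1: (72/5)/(13/5) = 72/13; row 2: entry -4/5 ≤ 0; row 3: (8/5)/(2/5) = 4. Minimum is 4 at row 3 (x_2 leaves); pivot element 2/5.
Divide row 3 by 2/5; eliminate column x_1 from the other rows.
In the new row 3, the RHS entry is the old entry divided by the pivot: (8/5)/(2/5) = 4.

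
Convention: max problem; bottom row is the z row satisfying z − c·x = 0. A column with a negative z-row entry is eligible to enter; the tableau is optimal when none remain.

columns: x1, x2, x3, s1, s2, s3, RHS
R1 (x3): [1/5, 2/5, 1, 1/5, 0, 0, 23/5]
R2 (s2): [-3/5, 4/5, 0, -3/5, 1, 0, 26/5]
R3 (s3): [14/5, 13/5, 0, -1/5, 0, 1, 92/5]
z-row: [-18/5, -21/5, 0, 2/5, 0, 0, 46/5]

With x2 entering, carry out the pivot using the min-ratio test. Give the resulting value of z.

Ratio test on column x2 — row 1: (23/5)/(2/5) = 23/2; row 2: (26/5)/(4/5) = 13/2; row 3: (92/5)/(13/5) = 92/13. Minimum is 13/2 at row 2 (s2 leaves); pivot element 4/5.
Pivot on row 2; the z-row RHS becomes 46/5 − (-21/5)·(13/2) = 73/2.

73/2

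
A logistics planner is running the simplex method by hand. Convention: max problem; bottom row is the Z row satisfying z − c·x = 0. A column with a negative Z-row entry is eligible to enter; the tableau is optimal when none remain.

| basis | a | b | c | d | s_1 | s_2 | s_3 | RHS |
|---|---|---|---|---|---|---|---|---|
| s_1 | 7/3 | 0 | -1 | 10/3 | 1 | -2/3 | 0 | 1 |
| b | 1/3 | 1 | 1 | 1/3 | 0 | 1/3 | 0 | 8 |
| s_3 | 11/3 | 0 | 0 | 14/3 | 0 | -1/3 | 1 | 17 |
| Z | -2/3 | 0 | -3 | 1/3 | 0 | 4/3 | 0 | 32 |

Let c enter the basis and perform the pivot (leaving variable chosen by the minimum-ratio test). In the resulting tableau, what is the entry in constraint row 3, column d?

Ratio test on column c — row 1: entry -1 ≤ 0; row 2: 8/1 = 8; row 3: entry 0 ≤ 0. Minimum is 8 at row 2 (b leaves); pivot element 1.
Divide row 2 by 1; eliminate column c from the other rows.
Row 3 update in column d: 14/3 − 0·(1/3) = 14/3.

14/3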